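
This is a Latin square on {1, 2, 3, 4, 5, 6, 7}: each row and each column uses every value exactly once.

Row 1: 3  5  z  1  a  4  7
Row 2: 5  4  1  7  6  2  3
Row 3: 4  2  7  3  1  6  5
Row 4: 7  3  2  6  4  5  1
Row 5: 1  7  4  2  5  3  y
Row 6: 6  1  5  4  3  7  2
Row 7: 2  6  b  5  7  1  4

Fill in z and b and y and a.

z = 6, b = 3, y = 6, a = 2

Cell (7,3): row 7 already has {1, 2, 4, 5, 6, 7} → 3.
For row 5, column 7: row 5 already has {1, 2, 3, 4, 5, 7}; that leaves 6.
At (row 1, col 5): column 5 already has {1, 3, 4, 5, 6, 7}, so the value is 2.
Cell (1,3): row 1 already has {1, 2, 3, 4, 5, 7} → 6.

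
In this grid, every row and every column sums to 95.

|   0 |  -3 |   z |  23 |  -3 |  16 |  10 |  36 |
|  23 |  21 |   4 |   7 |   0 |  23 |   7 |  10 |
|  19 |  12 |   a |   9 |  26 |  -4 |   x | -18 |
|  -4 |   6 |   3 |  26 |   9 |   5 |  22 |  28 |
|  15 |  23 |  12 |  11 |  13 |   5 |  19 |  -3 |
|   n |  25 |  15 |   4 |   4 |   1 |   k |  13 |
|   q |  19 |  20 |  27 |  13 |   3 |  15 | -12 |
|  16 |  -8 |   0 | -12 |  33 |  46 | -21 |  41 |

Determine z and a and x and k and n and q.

z = 16, a = 25, x = 26, k = 17, n = 16, q = 10

The known cells in row 7 total 85, leaving 95 − 85 = 10 for the blank.
The known cells in row 1 total 79, leaving 95 − 79 = 16 for the blank.
The known cells in column 1 total 79, leaving 95 − 79 = 16 for the blank.
The known cells in row 6 total 78, leaving 95 − 78 = 17 for the blank.
The known cells in column 7 total 69, leaving 95 − 69 = 26 for the blank.
The known cells in row 3 total 70, leaving 95 − 70 = 25 for the blank.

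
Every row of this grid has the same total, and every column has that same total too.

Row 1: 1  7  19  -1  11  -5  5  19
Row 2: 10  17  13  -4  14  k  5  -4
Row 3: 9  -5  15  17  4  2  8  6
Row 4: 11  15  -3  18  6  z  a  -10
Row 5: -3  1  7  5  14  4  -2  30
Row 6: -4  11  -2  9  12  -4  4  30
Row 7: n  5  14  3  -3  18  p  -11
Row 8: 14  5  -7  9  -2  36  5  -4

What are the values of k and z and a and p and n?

k = 5, z = 0, a = 19, p = 12, n = 18

Rows 1 and 3 both sum to 56, so that's the common total.
Row 2 has 10 + 17 + 13 − 4 + 14 + 5 − 4 = 51; the blank must be 56 − 51 = 5.
Column 1 has 1 + 10 + 9 + 11 − 3 − 4 + 14 = 38; the blank must be 56 − 38 = 18.
Row 7 has 18 + 5 + 14 + 3 − 3 + 18 − 11 = 44; the blank must be 56 − 44 = 12.
Column 7 has 5 + 5 + 8 − 2 + 4 + 12 + 5 = 37; the blank must be 56 − 37 = 19.
Row 4 has 11 + 15 − 3 + 18 + 6 + 19 − 10 = 56; the blank must be 56 − 56 = 0.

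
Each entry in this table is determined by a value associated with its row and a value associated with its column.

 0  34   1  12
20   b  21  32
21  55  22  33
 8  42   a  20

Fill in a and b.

a = 9, b = 54

The difference between any two rows is the same in every column — this is an addition table with the headers hidden.
Row 4 minus row 1 is 8 − 0 = 8, so its entry in column 3 is 1 + 8 = 9.
Row 2 minus row 1 is 20 − 0 = 20, so its entry in column 2 is 34 + 20 = 54.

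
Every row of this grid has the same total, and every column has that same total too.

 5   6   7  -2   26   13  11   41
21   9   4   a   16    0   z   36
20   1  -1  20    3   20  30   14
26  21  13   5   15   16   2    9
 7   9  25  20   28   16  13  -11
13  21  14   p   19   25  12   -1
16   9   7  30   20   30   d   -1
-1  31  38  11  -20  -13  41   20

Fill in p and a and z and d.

p = 4, a = 19, z = 2, d = -4

Rows 1 and 3 both sum to 107, so that's the common total.
Row 6: 13 + 21 + 14 + 19 + 25 + 12 − 1 = 103, so its missing entry is 107 − 103 = 4.
Column 4: -2 + 20 + 5 + 20 + 4 + 30 + 11 = 88, so its missing entry is 107 − 88 = 19.
Row 2: 21 + 9 + 4 + 19 + 16 + 0 + 36 = 105, so its missing entry is 107 − 105 = 2.
Row 7: 16 + 9 + 7 + 30 + 20 + 30 − 1 = 111, so its missing entry is 107 − 111 = -4.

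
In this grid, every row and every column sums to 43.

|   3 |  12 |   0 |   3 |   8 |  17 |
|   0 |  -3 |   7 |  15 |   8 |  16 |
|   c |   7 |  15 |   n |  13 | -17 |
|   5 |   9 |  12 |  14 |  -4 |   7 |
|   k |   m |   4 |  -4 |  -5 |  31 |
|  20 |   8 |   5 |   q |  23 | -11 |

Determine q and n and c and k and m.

Row 6 has 20 + 8 + 5 + 23 − 11 = 45; the blank must be 43 − 45 = -2.
Column 4 has 3 + 15 + 14 − 4 − 2 = 26; the blank must be 43 − 26 = 17.
Row 3 has 7 + 15 + 17 + 13 − 17 = 35; the blank must be 43 − 35 = 8.
Column 1 has 3 + 0 + 8 + 5 + 20 = 36; the blank must be 43 − 36 = 7.
Row 5 has 7 + 4 − 4 − 5 + 31 = 33; the blank must be 43 − 33 = 10.

q = -2, n = 17, c = 8, k = 7, m = 10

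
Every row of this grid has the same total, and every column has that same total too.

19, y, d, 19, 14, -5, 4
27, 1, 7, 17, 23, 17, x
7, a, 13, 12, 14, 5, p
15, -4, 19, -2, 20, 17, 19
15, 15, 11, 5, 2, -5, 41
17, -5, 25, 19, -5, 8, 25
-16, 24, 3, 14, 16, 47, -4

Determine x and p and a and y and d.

Rows 4 and 5 both sum to 84, so that's the common total.
The known cells in column 3 total 78, leaving 84 − 78 = 6 for the blank.
The known cells in row 1 total 57, leaving 84 − 57 = 27 for the blank.
The known cells in column 2 total 58, leaving 84 − 58 = 26 for the blank.
The known cells in row 3 total 77, leaving 84 − 77 = 7 for the blank.
The known cells in row 2 total 92, leaving 84 − 92 = -8 for the blank.

x = -8, p = 7, a = 26, y = 27, d = 6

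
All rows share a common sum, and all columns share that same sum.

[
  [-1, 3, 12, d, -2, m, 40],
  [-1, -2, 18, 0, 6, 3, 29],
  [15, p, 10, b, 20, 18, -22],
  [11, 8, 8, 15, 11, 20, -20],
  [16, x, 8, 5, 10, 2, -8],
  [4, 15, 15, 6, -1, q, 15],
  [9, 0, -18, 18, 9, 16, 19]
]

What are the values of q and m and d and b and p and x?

Rows 2 and 4 both sum to 53, so that's the common total.
Row 6: 4 + 15 + 15 + 6 − 1 + 15 = 54, so its missing entry is 53 − 54 = -1.
Column 6: 3 + 18 + 20 + 2 − 1 + 16 = 58, so its missing entry is 53 − 58 = -5.
Row 1: -1 + 3 + 12 − 2 − 5 + 40 = 47, so its missing entry is 53 − 47 = 6.
Column 4: 6 + 0 + 15 + 5 + 6 + 18 = 50, so its missing entry is 53 − 50 = 3.
Row 3: 15 + 10 + 3 + 20 + 18 − 22 = 44, so its missing entry is 53 − 44 = 9.
Row 5: 16 + 8 + 5 + 10 + 2 − 8 = 33, so its missing entry is 53 − 33 = 20.

q = -1, m = -5, d = 6, b = 3, p = 9, x = 20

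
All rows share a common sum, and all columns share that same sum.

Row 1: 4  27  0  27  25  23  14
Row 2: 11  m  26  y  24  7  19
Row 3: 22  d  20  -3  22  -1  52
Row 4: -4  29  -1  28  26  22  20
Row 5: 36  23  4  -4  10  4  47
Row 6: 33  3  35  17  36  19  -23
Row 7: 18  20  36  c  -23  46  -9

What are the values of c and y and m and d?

c = 32, y = 23, m = 10, d = 8

Rows 1 and 4 both sum to 120, so that's the common total.
The known cells in row 7 total 88, leaving 120 − 88 = 32 for the blank.
The known cells in column 4 total 97, leaving 120 − 97 = 23 for the blank.
The known cells in row 2 total 110, leaving 120 − 110 = 10 for the blank.
The known cells in row 3 total 112, leaving 120 − 112 = 8 for the blank.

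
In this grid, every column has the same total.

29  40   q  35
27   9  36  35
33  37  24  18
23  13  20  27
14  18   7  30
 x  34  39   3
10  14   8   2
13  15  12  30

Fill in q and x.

The complete columns each total 180.
Column 3 is missing 180 − 146 = 34 (since 36 + 24 + 20 + 7 + 39 + 8 + 12 = 146).
Column 1 is missing 180 − 149 = 31 (since 29 + 27 + 33 + 23 + 14 + 10 + 13 = 149).

q = 34, x = 31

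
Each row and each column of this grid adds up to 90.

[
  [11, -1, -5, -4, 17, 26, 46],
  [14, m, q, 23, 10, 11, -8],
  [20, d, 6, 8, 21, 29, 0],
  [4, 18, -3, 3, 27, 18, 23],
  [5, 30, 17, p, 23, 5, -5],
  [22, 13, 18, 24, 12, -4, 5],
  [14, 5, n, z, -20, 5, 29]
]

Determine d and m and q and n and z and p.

d = 6, m = 19, q = 21, n = 36, z = 21, p = 15

Row 3 has 20 + 6 + 8 + 21 + 29 + 0 = 84; the blank must be 90 − 84 = 6.
Row 5 has 5 + 30 + 17 + 23 + 5 − 5 = 75; the blank must be 90 − 75 = 15.
Column 2 has -1 + 6 + 18 + 30 + 13 + 5 = 71; the blank must be 90 − 71 = 19.
Row 2 has 14 + 19 + 23 + 10 + 11 − 8 = 69; the blank must be 90 − 69 = 21.
Column 3 has -5 + 21 + 6 − 3 + 17 + 18 = 54; the blank must be 90 − 54 = 36.
Row 7 has 14 + 5 + 36 − 20 + 5 + 29 = 69; the blank must be 90 − 69 = 21.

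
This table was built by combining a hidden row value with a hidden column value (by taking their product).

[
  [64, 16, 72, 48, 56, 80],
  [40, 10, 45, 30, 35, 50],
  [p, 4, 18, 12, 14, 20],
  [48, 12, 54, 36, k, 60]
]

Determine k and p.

k = 42, p = 16

Each row is a constant multiple of every other row — this is a multiplication table with the headers hidden.
Row 4 is 12/16 = 3/4 times row 1, so its entry in column 5 is 56 × 3/4 = 42.
Row 3 is 4/16 = 1/4 times row 1, so its entry in column 1 is 64 × 1/4 = 16.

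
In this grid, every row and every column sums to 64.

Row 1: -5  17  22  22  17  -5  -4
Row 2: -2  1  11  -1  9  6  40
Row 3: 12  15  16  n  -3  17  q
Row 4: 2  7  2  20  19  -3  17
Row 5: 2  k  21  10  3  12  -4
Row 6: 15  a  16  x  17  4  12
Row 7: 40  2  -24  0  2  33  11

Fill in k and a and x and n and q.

Column 7 has -4 + 40 + 17 − 4 + 12 + 11 = 72; the blank must be 64 − 72 = -8.
Row 3 has 12 + 15 + 16 − 3 + 17 − 8 = 49; the blank must be 64 − 49 = 15.
Column 4 has 22 − 1 + 15 + 20 + 10 + 0 = 66; the blank must be 64 − 66 = -2.
Row 6 has 15 + 16 − 2 + 17 + 4 + 12 = 62; the blank must be 64 − 62 = 2.
Row 5 has 2 + 21 + 10 + 3 + 12 − 4 = 44; the blank must be 64 − 44 = 20.

k = 20, a = 2, x = -2, n = 15, q = -8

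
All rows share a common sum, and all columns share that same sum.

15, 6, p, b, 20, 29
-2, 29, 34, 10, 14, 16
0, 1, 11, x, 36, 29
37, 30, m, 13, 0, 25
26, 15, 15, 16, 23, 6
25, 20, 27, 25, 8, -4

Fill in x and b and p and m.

x = 24, b = 13, p = 18, m = -4

Rows 2 and 5 both sum to 101, so that's the common total.
Row 3 has 0 + 1 + 11 + 36 + 29 = 77; the blank must be 101 − 77 = 24.
Column 4 has 10 + 24 + 13 + 16 + 25 = 88; the blank must be 101 − 88 = 13.
Row 1 has 15 + 6 + 13 + 20 + 29 = 83; the blank must be 101 − 83 = 18.
Row 4 has 37 + 30 + 13 + 0 + 25 = 105; the blank must be 101 − 105 = -4.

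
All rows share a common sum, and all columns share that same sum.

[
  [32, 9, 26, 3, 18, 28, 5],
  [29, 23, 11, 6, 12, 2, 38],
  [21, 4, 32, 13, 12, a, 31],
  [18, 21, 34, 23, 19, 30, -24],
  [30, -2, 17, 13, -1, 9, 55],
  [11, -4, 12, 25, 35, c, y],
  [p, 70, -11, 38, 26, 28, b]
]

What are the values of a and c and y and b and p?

a = 8, c = 16, y = 26, b = -10, p = -20

Rows 1 and 2 both sum to 121, so that's the common total.
Column 1 has 32 + 29 + 21 + 18 + 30 + 11 = 141; the blank must be 121 − 141 = -20.
Row 7 has -20 + 70 − 11 + 38 + 26 + 28 = 131; the blank must be 121 − 131 = -10.
Column 7 has 5 + 38 + 31 − 24 + 55 − 10 = 95; the blank must be 121 − 95 = 26.
Row 6 has 11 − 4 + 12 + 25 + 35 + 26 = 105; the blank must be 121 − 105 = 16.
Row 3 has 21 + 4 + 32 + 13 + 12 + 31 = 113; the blank must be 121 − 113 = 8.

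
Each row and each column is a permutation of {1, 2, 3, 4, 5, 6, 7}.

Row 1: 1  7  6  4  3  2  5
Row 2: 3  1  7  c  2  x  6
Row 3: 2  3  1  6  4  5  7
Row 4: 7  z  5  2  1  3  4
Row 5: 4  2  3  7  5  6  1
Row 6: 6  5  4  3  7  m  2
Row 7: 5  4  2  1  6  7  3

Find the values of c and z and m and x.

c = 5, z = 6, m = 1, x = 4

For row 4, column 2: row 4 already has {1, 2, 3, 4, 5, 7}; that leaves 6.
At (row 6, col 6): row 6 already has {2, 3, 4, 5, 6, 7}, so the value is 1.
Cell (2,4): column 4 already has {1, 2, 3, 4, 6, 7} → 5.
At (row 2, col 6): row 2 already has {1, 2, 3, 5, 6, 7}, so the value is 4.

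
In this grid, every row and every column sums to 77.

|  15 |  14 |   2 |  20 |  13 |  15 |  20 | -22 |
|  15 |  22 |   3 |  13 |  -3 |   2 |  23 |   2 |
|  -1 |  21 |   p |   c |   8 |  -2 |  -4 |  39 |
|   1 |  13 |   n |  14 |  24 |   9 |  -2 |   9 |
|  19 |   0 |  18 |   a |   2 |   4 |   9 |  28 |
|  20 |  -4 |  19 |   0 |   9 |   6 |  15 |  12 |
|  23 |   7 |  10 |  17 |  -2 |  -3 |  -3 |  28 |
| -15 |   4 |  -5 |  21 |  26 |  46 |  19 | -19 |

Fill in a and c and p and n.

a = -3, c = -5, p = 21, n = 9

Row 4: 1 + 13 + 14 + 24 + 9 − 2 + 9 = 68, so its missing entry is 77 − 68 = 9.
Column 3: 2 + 3 + 9 + 18 + 19 + 10 − 5 = 56, so its missing entry is 77 − 56 = 21.
Row 3: -1 + 21 + 21 + 8 − 2 − 4 + 39 = 82, so its missing entry is 77 − 82 = -5.
Row 5: 19 + 0 + 18 + 2 + 4 + 9 + 28 = 80, so its missing entry is 77 − 80 = -3.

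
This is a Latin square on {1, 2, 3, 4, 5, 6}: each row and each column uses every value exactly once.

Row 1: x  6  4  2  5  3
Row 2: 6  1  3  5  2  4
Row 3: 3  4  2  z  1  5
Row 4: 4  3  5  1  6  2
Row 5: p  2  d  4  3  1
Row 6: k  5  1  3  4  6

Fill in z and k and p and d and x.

z = 6, k = 2, p = 5, d = 6, x = 1

Cell (1,1): row 1 already has {2, 3, 4, 5, 6} → 1.
Cell (5,3): column 3 already has {1, 2, 3, 4, 5} → 6.
Cell (5,1): row 5 already has {1, 2, 3, 4, 6} → 5.
For row 3, column 4: row 3 already has {1, 2, 3, 4, 5}; that leaves 6.
At (row 6, col 1): row 6 already has {1, 3, 4, 5, 6}, so the value is 2.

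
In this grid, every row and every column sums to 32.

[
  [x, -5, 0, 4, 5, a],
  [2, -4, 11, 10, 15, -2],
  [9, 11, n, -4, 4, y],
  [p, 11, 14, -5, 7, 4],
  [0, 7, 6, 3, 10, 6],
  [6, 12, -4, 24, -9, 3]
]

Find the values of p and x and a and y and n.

p = 1, x = 14, a = 14, y = 7, n = 5

Row 4: 11 + 14 − 5 + 7 + 4 = 31, so its missing entry is 32 − 31 = 1.
Column 1: 2 + 9 + 1 + 0 + 6 = 18, so its missing entry is 32 − 18 = 14.
Row 1: 14 − 5 + 0 + 4 + 5 = 18, so its missing entry is 32 − 18 = 14.
Column 3: 0 + 11 + 14 + 6 − 4 = 27, so its missing entry is 32 − 27 = 5.
Row 3: 9 + 11 + 5 − 4 + 4 = 25, so its missing entry is 32 − 25 = 7.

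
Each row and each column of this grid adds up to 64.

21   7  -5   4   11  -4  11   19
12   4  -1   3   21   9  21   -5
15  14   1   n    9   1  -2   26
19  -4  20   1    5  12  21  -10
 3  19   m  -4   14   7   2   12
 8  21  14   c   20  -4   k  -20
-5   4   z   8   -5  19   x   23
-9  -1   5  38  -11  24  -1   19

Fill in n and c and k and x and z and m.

n = 0, c = 14, k = 11, x = 1, z = 19, m = 11

The known cells in row 5 total 53, leaving 64 − 53 = 11 for the blank.
The known cells in column 3 total 45, leaving 64 − 45 = 19 for the blank.
The known cells in row 7 total 63, leaving 64 − 63 = 1 for the blank.
The known cells in row 3 total 64, leaving 64 − 64 = 0 for the blank.
The known cells in column 7 total 53, leaving 64 − 53 = 11 for the blank.
The known cells in row 6 total 50, leaving 64 − 50 = 14 for the blank.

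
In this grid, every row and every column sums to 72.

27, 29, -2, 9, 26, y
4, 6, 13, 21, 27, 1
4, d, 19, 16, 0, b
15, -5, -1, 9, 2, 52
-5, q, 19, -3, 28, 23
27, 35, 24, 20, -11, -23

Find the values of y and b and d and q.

Row 5 has -5 + 19 − 3 + 28 + 23 = 62; the blank must be 72 − 62 = 10.
Column 2 has 29 + 6 − 5 + 10 + 35 = 75; the blank must be 72 − 75 = -3.
Row 3 has 4 − 3 + 19 + 16 + 0 = 36; the blank must be 72 − 36 = 36.
Row 1 has 27 + 29 − 2 + 9 + 26 = 89; the blank must be 72 − 89 = -17.

y = -17, b = 36, d = -3, q = 10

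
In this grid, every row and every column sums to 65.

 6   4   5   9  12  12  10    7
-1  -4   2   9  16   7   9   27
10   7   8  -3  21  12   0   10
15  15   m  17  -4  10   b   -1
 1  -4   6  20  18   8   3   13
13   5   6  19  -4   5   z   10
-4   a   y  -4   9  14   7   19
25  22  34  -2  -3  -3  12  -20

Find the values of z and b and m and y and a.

Column 2: 4 − 4 + 7 + 15 − 4 + 5 + 22 = 45, so its missing entry is 65 − 45 = 20.
Row 7: -4 + 20 − 4 + 9 + 14 + 7 + 19 = 61, so its missing entry is 65 − 61 = 4.
Row 6: 13 + 5 + 6 + 19 − 4 + 5 + 10 = 54, so its missing entry is 65 − 54 = 11.
Column 7: 10 + 9 + 0 + 3 + 11 + 7 + 12 = 52, so its missing entry is 65 − 52 = 13.
Row 4: 15 + 15 + 17 − 4 + 10 + 13 − 1 = 65, so its missing entry is 65 − 65 = 0.

z = 11, b = 13, m = 0, y = 4, a = 20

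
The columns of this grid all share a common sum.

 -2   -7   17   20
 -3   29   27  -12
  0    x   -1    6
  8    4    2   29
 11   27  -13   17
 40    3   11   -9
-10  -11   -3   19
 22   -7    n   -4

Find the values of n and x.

n = 26, x = 28

Column 1 sums to 66 and so does column 4; that's the common total.
In column 3 the known cells total 40, leaving 66 − 40 = 26.
In column 2 the known cells total 38, leaving 66 − 38 = 28.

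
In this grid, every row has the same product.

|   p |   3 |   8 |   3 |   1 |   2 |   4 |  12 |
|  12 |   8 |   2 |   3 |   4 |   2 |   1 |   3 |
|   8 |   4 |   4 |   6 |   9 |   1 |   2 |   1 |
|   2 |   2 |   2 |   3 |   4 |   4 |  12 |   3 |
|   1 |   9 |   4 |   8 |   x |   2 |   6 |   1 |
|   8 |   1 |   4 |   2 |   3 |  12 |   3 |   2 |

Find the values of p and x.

Rows 2 and 3 each multiply to 13824, so every row has product 13824.
Row 1: 3×8×3×1×2×4×12 = 6912, so the missing entry is 13824 ÷ 6912 = 2.
Row 5: 1×9×4×8×2×6×1 = 3456, so the missing entry is 13824 ÷ 3456 = 4.

p = 2, x = 4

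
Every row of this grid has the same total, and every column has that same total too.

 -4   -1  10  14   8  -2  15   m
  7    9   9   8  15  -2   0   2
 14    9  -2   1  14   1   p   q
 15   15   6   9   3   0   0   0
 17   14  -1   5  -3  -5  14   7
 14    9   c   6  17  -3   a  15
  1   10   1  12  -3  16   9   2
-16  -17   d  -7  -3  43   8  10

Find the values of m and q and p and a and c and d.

m = 8, q = 4, p = 7, a = -5, c = -5, d = 30

Rows 2 and 4 both sum to 48, so that's the common total.
Row 1: -4 − 1 + 10 + 14 + 8 − 2 + 15 = 40, so its missing entry is 48 − 40 = 8.
Column 8: 8 + 2 + 0 + 7 + 15 + 2 + 10 = 44, so its missing entry is 48 − 44 = 4.
Row 3: 14 + 9 − 2 + 1 + 14 + 1 + 4 = 41, so its missing entry is 48 − 41 = 7.
Column 7: 15 + 0 + 7 + 0 + 14 + 9 + 8 = 53, so its missing entry is 48 − 53 = -5.
Row 8: -16 − 17 − 7 − 3 + 43 + 8 + 10 = 18, so its missing entry is 48 − 18 = 30.
Row 6: 14 + 9 + 6 + 17 − 3 − 5 + 15 = 53, so its missing entry is 48 − 53 = -5.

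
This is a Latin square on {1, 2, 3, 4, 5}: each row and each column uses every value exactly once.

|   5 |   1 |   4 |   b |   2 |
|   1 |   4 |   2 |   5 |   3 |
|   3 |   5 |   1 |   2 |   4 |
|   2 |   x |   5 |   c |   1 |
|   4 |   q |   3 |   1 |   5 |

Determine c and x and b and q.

At (row 5, col 2): row 5 already has {1, 3, 4, 5}, so the value is 2.
Cell (4,2): column 2 already has {1, 2, 4, 5} → 3.
Cell (4,4): row 4 already has {1, 2, 3, 5} → 4.
At (row 1, col 4): row 1 already has {1, 2, 4, 5}, so the value is 3.

c = 4, x = 3, b = 3, q = 2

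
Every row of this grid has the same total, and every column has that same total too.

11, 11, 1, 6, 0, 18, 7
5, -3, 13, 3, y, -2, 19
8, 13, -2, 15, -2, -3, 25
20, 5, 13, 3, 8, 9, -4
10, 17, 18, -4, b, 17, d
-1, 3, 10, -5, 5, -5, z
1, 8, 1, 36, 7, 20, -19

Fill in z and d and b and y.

Rows 1 and 3 both sum to 54, so that's the common total.
Row 6: -1 + 3 + 10 − 5 + 5 − 5 = 7, so its missing entry is 54 − 7 = 47.
Column 7: 7 + 19 + 25 − 4 + 47 − 19 = 75, so its missing entry is 54 − 75 = -21.
Row 5: 10 + 17 + 18 − 4 + 17 − 21 = 37, so its missing entry is 54 − 37 = 17.
Row 2: 5 − 3 + 13 + 3 − 2 + 19 = 35, so its missing entry is 54 − 35 = 19.

z = 47, d = -21, b = 17, y = 19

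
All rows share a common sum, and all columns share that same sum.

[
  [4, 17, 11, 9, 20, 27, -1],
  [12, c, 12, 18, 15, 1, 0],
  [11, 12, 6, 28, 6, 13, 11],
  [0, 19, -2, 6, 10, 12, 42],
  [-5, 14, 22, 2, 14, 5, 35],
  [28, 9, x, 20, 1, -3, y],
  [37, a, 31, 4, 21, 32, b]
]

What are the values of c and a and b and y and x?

Rows 1 and 3 both sum to 87, so that's the common total.
Row 2 has 12 + 12 + 18 + 15 + 1 + 0 = 58; the blank must be 87 − 58 = 29.
Column 2 has 17 + 29 + 12 + 19 + 14 + 9 = 100; the blank must be 87 − 100 = -13.
Row 7 has 37 − 13 + 31 + 4 + 21 + 32 = 112; the blank must be 87 − 112 = -25.
Column 7 has -1 + 0 + 11 + 42 + 35 − 25 = 62; the blank must be 87 − 62 = 25.
Row 6 has 28 + 9 + 20 + 1 − 3 + 25 = 80; the blank must be 87 − 80 = 7.

c = 29, a = -13, b = -25, y = 25, x = 7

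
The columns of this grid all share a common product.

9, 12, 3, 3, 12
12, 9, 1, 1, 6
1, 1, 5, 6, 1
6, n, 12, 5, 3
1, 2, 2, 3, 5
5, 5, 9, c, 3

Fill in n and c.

Columns 1 and 3 each multiply to 3240, so every column has product 3240.
Column 2: 12×9×1×2×5 = 1080, so the missing entry is 3240 ÷ 1080 = 3.
Column 4: 3×1×6×5×3 = 270, so the missing entry is 3240 ÷ 270 = 12.

n = 3, c = 12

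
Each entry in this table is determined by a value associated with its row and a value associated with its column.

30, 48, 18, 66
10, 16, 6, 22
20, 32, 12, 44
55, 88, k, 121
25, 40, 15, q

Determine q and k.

q = 55, k = 33

Each row is a constant multiple of every other row — this is a multiplication table with the headers hidden.
Row 5 is 25/30 = 5/6 times row 1, so its entry in column 4 is 66 × 5/6 = 55.
Row 4 is 55/30 = 11/6 times row 1, so its entry in column 3 is 18 × 11/6 = 33.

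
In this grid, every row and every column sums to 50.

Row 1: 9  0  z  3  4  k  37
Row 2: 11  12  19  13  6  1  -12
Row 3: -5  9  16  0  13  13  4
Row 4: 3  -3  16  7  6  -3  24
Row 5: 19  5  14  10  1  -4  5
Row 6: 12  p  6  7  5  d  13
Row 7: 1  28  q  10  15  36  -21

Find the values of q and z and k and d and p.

Row 7: 1 + 28 + 10 + 15 + 36 − 21 = 69, so its missing entry is 50 − 69 = -19.
Column 2: 0 + 12 + 9 − 3 + 5 + 28 = 51, so its missing entry is 50 − 51 = -1.
Row 6: 12 − 1 + 6 + 7 + 5 + 13 = 42, so its missing entry is 50 − 42 = 8.
Column 3: 19 + 16 + 16 + 14 + 6 − 19 = 52, so its missing entry is 50 − 52 = -2.
Row 1: 9 + 0 − 2 + 3 + 4 + 37 = 51, so its missing entry is 50 − 51 = -1.

q = -19, z = -2, k = -1, d = 8, p = -1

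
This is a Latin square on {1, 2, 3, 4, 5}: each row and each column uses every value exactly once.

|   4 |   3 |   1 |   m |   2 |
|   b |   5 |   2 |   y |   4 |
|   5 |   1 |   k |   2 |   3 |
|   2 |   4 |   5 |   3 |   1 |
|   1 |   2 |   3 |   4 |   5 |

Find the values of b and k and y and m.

At (row 2, col 1): column 1 already has {1, 2, 4, 5}, so the value is 3.
At (row 1, col 4): row 1 already has {1, 2, 3, 4}, so the value is 5.
Cell (2,4): row 2 already has {2, 3, 4, 5} → 1.
Cell (3,3): row 3 already has {1, 2, 3, 5} → 4.

b = 3, k = 4, y = 1, m = 5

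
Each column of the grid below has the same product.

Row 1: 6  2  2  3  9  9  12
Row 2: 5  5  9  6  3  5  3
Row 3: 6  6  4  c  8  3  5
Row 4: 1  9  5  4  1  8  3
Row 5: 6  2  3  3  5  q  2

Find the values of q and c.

Columns 3 and 7 each multiply to 1080, so every column has product 1080.
Column 6: 9×5×3×8 = 1080, so the missing entry is 1080 ÷ 1080 = 1.
Column 4: 3×6×4×3 = 216, so the missing entry is 1080 ÷ 216 = 5.

q = 1, c = 5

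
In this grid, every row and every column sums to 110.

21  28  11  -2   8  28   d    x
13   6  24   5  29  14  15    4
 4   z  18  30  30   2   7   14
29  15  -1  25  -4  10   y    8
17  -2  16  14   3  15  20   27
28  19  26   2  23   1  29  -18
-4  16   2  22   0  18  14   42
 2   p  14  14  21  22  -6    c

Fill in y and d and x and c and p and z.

y = 28, d = 3, x = 13, c = 20, p = 23, z = 5

Row 3: 4 + 18 + 30 + 30 + 2 + 7 + 14 = 105, so its missing entry is 110 − 105 = 5.
Column 2: 28 + 6 + 5 + 15 − 2 + 19 + 16 = 87, so its missing entry is 110 − 87 = 23.
Row 8: 2 + 23 + 14 + 14 + 21 + 22 − 6 = 90, so its missing entry is 110 − 90 = 20.
Column 8: 4 + 14 + 8 + 27 − 18 + 42 + 20 = 97, so its missing entry is 110 − 97 = 13.
Row 1: 21 + 28 + 11 − 2 + 8 + 28 + 13 = 107, so its missing entry is 110 − 107 = 3.
Row 4: 29 + 15 − 1 + 25 − 4 + 10 + 8 = 82, so its missing entry is 110 − 82 = 28.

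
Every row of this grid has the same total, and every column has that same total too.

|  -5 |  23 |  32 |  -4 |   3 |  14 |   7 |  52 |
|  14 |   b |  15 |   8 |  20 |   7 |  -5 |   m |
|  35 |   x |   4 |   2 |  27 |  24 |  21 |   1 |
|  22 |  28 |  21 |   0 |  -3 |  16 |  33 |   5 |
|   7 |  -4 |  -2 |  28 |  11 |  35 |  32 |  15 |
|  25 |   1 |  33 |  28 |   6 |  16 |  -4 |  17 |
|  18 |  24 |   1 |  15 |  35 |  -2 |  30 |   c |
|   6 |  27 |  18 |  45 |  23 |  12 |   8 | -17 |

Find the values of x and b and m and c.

Rows 1 and 4 both sum to 122, so that's the common total.
Row 7 has 18 + 24 + 1 + 15 + 35 − 2 + 30 = 121; the blank must be 122 − 121 = 1.
Row 3 has 35 + 4 + 2 + 27 + 24 + 21 + 1 = 114; the blank must be 122 − 114 = 8.
Column 2 has 23 + 8 + 28 − 4 + 1 + 24 + 27 = 107; the blank must be 122 − 107 = 15.
Row 2 has 14 + 15 + 15 + 8 + 20 + 7 − 5 = 74; the blank must be 122 − 74 = 48.

x = 8, b = 15, m = 48, c = 1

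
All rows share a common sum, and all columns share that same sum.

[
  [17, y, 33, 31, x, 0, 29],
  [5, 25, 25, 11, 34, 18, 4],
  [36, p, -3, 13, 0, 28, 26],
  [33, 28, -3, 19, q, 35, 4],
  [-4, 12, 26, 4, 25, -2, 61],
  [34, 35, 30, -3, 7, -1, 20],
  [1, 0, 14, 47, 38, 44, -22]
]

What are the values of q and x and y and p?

Rows 2 and 5 both sum to 122, so that's the common total.
Row 3: 36 − 3 + 13 + 0 + 28 + 26 = 100, so its missing entry is 122 − 100 = 22.
Column 2: 25 + 22 + 28 + 12 + 35 + 0 = 122, so its missing entry is 122 − 122 = 0.
Row 1: 17 + 0 + 33 + 31 + 0 + 29 = 110, so its missing entry is 122 − 110 = 12.
Row 4: 33 + 28 − 3 + 19 + 35 + 4 = 116, so its missing entry is 122 − 116 = 6.

q = 6, x = 12, y = 0, p = 22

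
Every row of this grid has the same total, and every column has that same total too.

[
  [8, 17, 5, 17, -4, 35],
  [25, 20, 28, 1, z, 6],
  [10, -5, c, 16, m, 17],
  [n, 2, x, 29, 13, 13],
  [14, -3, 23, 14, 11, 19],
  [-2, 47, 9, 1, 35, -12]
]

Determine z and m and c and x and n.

Rows 1 and 5 both sum to 78, so that's the common total.
Row 2: 25 + 20 + 28 + 1 + 6 = 80, so its missing entry is 78 − 80 = -2.
Column 5: -4 − 2 + 13 + 11 + 35 = 53, so its missing entry is 78 − 53 = 25.
Column 1: 8 + 25 + 10 + 14 − 2 = 55, so its missing entry is 78 − 55 = 23.
Row 3: 10 − 5 + 16 + 25 + 17 = 63, so its missing entry is 78 − 63 = 15.
Row 4: 23 + 2 + 29 + 13 + 13 = 80, so its missing entry is 78 − 80 = -2.

z = -2, m = 25, c = 15, x = -2, n = 23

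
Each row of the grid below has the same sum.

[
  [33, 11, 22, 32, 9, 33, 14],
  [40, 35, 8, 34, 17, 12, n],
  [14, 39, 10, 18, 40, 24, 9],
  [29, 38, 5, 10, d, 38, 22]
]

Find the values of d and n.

Row 1 sums to 154 and so does row 3; that's the common total.
In row 4 the known cells total 142, leaving 154 − 142 = 12.
In row 2 the known cells total 146, leaving 154 − 146 = 8.

d = 12, n = 8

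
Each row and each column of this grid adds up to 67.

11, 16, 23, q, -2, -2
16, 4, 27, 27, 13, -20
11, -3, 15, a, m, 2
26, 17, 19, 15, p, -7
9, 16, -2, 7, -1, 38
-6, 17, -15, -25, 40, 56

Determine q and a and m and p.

Row 1 has 11 + 16 + 23 − 2 − 2 = 46; the blank must be 67 − 46 = 21.
Column 4 has 21 + 27 + 15 + 7 − 25 = 45; the blank must be 67 − 45 = 22.
Row 3 has 11 − 3 + 15 + 22 + 2 = 47; the blank must be 67 − 47 = 20.
Row 4 has 26 + 17 + 19 + 15 − 7 = 70; the blank must be 67 − 70 = -3.

q = 21, a = 22, m = 20, p = -3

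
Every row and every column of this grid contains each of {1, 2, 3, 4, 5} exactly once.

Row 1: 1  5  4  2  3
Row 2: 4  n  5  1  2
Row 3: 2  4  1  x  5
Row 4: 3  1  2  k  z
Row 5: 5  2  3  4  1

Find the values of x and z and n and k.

x = 3, z = 4, n = 3, k = 5

Cell (3,4): row 3 already has {1, 2, 4, 5} → 3.
Cell (2,2): row 2 already has {1, 2, 4, 5} → 3.
For row 4, column 4: column 4 already has {1, 2, 3, 4}; that leaves 5.
At (row 4, col 5): row 4 already has {1, 2, 3, 5}, so the value is 4.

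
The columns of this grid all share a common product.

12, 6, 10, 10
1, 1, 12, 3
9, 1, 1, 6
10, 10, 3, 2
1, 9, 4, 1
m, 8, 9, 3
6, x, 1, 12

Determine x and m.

Columns 3 and 4 each multiply to 12960, so every column has product 12960.
Column 2: 6×1×1×10×9×8 = 4320, so the missing entry is 12960 ÷ 4320 = 3.
Column 1: 12×1×9×10×1×6 = 6480, so the missing entry is 12960 ÷ 6480 = 2.

x = 3, m = 2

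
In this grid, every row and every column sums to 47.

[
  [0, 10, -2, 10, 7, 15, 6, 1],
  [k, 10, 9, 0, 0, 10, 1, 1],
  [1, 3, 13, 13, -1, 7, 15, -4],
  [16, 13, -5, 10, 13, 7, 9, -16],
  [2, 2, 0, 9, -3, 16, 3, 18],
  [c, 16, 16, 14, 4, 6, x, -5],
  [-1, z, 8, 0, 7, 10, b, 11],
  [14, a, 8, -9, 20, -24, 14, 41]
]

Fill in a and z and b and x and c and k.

a = -17, z = 10, b = 2, x = -3, c = -1, k = 16

The known cells in row 8 total 64, leaving 47 − 64 = -17 for the blank.
The known cells in column 2 total 37, leaving 47 − 37 = 10 for the blank.
The known cells in row 2 total 31, leaving 47 − 31 = 16 for the blank.
The known cells in column 1 total 48, leaving 47 − 48 = -1 for the blank.
The known cells in row 6 total 50, leaving 47 − 50 = -3 for the blank.
The known cells in row 7 total 45, leaving 47 − 45 = 2 for the blank.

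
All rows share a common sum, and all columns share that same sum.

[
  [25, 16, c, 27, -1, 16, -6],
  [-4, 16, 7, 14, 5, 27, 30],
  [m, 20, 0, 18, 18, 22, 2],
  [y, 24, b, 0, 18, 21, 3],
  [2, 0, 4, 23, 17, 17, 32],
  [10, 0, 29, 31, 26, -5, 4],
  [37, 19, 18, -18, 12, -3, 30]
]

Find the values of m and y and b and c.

Rows 2 and 5 both sum to 95, so that's the common total.
Row 1: 25 + 16 + 27 − 1 + 16 − 6 = 77, so its missing entry is 95 − 77 = 18.
Column 3: 18 + 7 + 0 + 4 + 29 + 18 = 76, so its missing entry is 95 − 76 = 19.
Row 3: 20 + 0 + 18 + 18 + 22 + 2 = 80, so its missing entry is 95 − 80 = 15.
Row 4: 24 + 19 + 0 + 18 + 21 + 3 = 85, so its missing entry is 95 − 85 = 10.

m = 15, y = 10, b = 19, c = 18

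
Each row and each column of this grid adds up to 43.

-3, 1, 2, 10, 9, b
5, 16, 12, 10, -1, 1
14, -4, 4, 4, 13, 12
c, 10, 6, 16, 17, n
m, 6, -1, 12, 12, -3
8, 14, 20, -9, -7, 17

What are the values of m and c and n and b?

m = 17, c = 2, n = -8, b = 24

Row 5 has 6 − 1 + 12 + 12 − 3 = 26; the blank must be 43 − 26 = 17.
Row 1 has -3 + 1 + 2 + 10 + 9 = 19; the blank must be 43 − 19 = 24.
Column 6 has 24 + 1 + 12 − 3 + 17 = 51; the blank must be 43 − 51 = -8.
Row 4 has 10 + 6 + 16 + 17 − 8 = 41; the blank must be 43 − 41 = 2.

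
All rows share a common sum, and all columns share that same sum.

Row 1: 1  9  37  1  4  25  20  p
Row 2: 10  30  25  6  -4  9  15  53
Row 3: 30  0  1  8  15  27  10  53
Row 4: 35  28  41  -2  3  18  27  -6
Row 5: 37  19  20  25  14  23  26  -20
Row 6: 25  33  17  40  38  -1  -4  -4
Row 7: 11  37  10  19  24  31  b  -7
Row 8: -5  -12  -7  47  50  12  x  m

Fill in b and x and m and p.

b = 19, x = 31, m = 28, p = 47

Rows 2 and 3 both sum to 144, so that's the common total.
Row 7 has 11 + 37 + 10 + 19 + 24 + 31 − 7 = 125; the blank must be 144 − 125 = 19.
Row 1 has 1 + 9 + 37 + 1 + 4 + 25 + 20 = 97; the blank must be 144 − 97 = 47.
Column 7 has 20 + 15 + 10 + 27 + 26 − 4 + 19 = 113; the blank must be 144 − 113 = 31.
Row 8 has -5 − 12 − 7 + 47 + 50 + 12 + 31 = 116; the blank must be 144 − 116 = 28.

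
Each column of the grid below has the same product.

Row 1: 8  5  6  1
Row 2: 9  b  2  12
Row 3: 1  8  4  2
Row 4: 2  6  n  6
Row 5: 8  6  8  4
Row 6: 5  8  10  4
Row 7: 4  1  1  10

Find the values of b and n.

Columns 1 and 4 each multiply to 23040, so every column has product 23040.
Column 2: 5×8×6×6×8×1 = 11520, so the missing entry is 23040 ÷ 11520 = 2.
Column 3: 6×2×4×8×10×1 = 3840, so the missing entry is 23040 ÷ 3840 = 6.

b = 2, n = 6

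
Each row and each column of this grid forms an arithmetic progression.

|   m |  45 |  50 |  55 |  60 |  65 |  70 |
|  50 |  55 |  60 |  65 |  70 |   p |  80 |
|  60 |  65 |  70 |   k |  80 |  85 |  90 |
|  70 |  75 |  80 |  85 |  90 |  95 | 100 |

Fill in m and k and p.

Along each row the entries change by 5 per step; down each column they change by 10.
Row 1: from 45 at column 2, stepping by 5 to column 1 gives 40.
Row 3: from 60 at column 1, stepping by 5 to column 4 gives 75.
Row 2: from 50 at column 1, stepping by 5 to column 6 gives 75.

m = 40, k = 75, p = 75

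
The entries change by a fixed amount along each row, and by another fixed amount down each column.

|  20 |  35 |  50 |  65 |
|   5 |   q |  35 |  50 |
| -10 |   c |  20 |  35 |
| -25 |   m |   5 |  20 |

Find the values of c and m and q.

Along each row the entries change by 15 per step; down each column they change by -15.
Row 3: from -10 at column 1, stepping by 15 to column 2 gives 5.
Row 4: from -25 at column 1, stepping by 15 to column 2 gives -10.
Row 2: from 5 at column 1, stepping by 15 to column 2 gives 20.

c = 5, m = -10, q = 20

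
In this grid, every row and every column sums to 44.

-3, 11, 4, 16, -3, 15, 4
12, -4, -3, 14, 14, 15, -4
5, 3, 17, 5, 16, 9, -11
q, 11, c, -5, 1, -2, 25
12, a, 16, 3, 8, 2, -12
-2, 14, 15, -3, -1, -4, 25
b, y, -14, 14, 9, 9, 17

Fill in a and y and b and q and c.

Column 3 has 4 − 3 + 17 + 16 + 15 − 14 = 35; the blank must be 44 − 35 = 9.
Row 4 has 11 + 9 − 5 + 1 − 2 + 25 = 39; the blank must be 44 − 39 = 5.
Column 1 has -3 + 12 + 5 + 5 + 12 − 2 = 29; the blank must be 44 − 29 = 15.
Row 7 has 15 − 14 + 14 + 9 + 9 + 17 = 50; the blank must be 44 − 50 = -6.
Row 5 has 12 + 16 + 3 + 8 + 2 − 12 = 29; the blank must be 44 − 29 = 15.

a = 15, y = -6, b = 15, q = 5, c = 9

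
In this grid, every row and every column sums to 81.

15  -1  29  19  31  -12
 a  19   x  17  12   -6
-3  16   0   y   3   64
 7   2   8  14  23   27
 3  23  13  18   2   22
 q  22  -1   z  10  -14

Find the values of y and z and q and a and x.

y = 1, z = 12, q = 52, a = 7, x = 32

Column 3 has 29 + 0 + 8 + 13 − 1 = 49; the blank must be 81 − 49 = 32.
Row 3 has -3 + 16 + 0 + 3 + 64 = 80; the blank must be 81 − 80 = 1.
Column 4 has 19 + 17 + 1 + 14 + 18 = 69; the blank must be 81 − 69 = 12.
Row 6 has 22 − 1 + 12 + 10 − 14 = 29; the blank must be 81 − 29 = 52.
Row 2 has 19 + 32 + 17 + 12 − 6 = 74; the blank must be 81 − 74 = 7.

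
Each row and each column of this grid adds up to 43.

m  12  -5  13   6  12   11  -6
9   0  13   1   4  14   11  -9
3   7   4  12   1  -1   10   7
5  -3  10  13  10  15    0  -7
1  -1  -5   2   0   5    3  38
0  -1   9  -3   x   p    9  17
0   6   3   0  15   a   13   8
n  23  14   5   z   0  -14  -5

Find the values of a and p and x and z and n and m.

a = -2, p = 0, x = 12, z = -5, n = 25, m = 0

The known cells in row 7 total 45, leaving 43 − 45 = -2 for the blank.
The known cells in column 6 total 43, leaving 43 − 43 = 0 for the blank.
The known cells in row 1 total 43, leaving 43 − 43 = 0 for the blank.
The known cells in row 6 total 31, leaving 43 − 31 = 12 for the blank.
The known cells in column 5 total 48, leaving 43 − 48 = -5 for the blank.
The known cells in row 8 total 18, leaving 43 − 18 = 25 for the blank.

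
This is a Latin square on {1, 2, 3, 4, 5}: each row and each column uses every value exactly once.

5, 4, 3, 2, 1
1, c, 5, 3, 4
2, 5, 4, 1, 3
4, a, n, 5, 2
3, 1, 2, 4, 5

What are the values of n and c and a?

At (row 2, col 2): row 2 already has {1, 3, 4, 5}, so the value is 2.
Cell (4,2): column 2 already has {1, 2, 4, 5} → 3.
At (row 4, col 3): row 4 already has {2, 3, 4, 5}, so the value is 1.

n = 1, c = 2, a = 3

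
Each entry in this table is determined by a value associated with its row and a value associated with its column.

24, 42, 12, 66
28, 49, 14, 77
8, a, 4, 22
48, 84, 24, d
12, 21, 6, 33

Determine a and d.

Each row is a constant multiple of every other row — this is a multiplication table with the headers hidden.
Row 3 is 4/12 = 1/3 times row 1, so its entry in column 2 is 42 × 1/3 = 14.
Row 4 is 24/12 = 2/1 times row 1, so its entry in column 4 is 66 × 2/1 = 132.

a = 14, d = 132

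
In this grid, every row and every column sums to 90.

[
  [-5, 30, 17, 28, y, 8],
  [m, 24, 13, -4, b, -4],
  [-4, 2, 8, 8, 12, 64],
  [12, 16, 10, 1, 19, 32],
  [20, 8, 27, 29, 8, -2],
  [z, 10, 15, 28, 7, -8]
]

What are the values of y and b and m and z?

y = 12, b = 32, m = 29, z = 38

The known cells in row 6 total 52, leaving 90 − 52 = 38 for the blank.
The known cells in column 1 total 61, leaving 90 − 61 = 29 for the blank.
The known cells in row 1 total 78, leaving 90 − 78 = 12 for the blank.
The known cells in row 2 total 58, leaving 90 − 58 = 32 for the blank.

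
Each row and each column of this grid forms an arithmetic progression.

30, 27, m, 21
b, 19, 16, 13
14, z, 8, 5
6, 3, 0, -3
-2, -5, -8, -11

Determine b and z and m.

b = 22, z = 11, m = 24

Along each row the entries change by -3 per step; down each column they change by -8.
Row 2: from 19 at column 2, stepping by -3 to column 1 gives 22.
Row 3: from 14 at column 1, stepping by -3 to column 2 gives 11.
Row 1: from 30 at column 1, stepping by -3 to column 3 gives 24.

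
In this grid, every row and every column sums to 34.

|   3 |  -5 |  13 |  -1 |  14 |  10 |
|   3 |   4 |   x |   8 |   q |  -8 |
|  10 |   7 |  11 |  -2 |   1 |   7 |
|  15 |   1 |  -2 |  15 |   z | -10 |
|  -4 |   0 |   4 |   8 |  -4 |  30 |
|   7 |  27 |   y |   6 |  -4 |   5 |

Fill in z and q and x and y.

Row 4: 15 + 1 − 2 + 15 − 10 = 19, so its missing entry is 34 − 19 = 15.
Column 5: 14 + 1 + 15 − 4 − 4 = 22, so its missing entry is 34 − 22 = 12.
Row 2: 3 + 4 + 8 + 12 − 8 = 19, so its missing entry is 34 − 19 = 15.
Row 6: 7 + 27 + 6 − 4 + 5 = 41, so its missing entry is 34 − 41 = -7.

z = 15, q = 12, x = 15, y = -7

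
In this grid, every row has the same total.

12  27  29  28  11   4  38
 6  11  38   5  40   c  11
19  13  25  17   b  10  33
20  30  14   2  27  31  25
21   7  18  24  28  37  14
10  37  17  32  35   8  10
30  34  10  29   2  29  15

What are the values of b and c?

b = 32, c = 38

Rows 1 and 7 both add up to 149, so every row sums to 149.
Row 3: 19 + 13 + 25 + 17 + 10 + 33 = 117, so the missing entry is 149 − 117 = 32.
Row 2: 6 + 11 + 38 + 5 + 40 + 11 = 111, so the missing entry is 149 − 111 = 38.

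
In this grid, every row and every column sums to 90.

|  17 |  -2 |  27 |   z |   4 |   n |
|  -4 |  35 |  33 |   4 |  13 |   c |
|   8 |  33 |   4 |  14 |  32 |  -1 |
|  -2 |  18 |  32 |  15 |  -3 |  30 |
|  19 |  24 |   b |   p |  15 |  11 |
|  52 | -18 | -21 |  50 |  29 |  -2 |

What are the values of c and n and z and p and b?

c = 9, n = 43, z = 1, p = 6, b = 15

Row 2 has -4 + 35 + 33 + 4 + 13 = 81; the blank must be 90 − 81 = 9.
Column 3 has 27 + 33 + 4 + 32 − 21 = 75; the blank must be 90 − 75 = 15.
Row 5 has 19 + 24 + 15 + 15 + 11 = 84; the blank must be 90 − 84 = 6.
Column 4 has 4 + 14 + 15 + 6 + 50 = 89; the blank must be 90 − 89 = 1.
Row 1 has 17 − 2 + 27 + 1 + 4 = 47; the blank must be 90 − 47 = 43.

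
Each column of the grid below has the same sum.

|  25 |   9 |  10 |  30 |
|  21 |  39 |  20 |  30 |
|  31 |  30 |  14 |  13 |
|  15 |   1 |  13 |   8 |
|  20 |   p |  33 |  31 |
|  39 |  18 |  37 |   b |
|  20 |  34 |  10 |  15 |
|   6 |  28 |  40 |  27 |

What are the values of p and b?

Columns 1 and 3 both add up to 177, so every column sums to 177.
Column 2: 9 + 39 + 30 + 1 + 18 + 34 + 28 = 159, so the missing entry is 177 − 159 = 18.
Column 4: 30 + 30 + 13 + 8 + 31 + 15 + 27 = 154, so the missing entry is 177 − 154 = 23.

p = 18, b = 23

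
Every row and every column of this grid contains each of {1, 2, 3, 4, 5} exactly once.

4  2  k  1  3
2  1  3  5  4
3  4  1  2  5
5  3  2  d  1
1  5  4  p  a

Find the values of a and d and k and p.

For row 5, column 5: column 5 already has {1, 3, 4, 5}; that leaves 2.
At (row 1, col 3): row 1 already has {1, 2, 3, 4}, so the value is 5.
For row 4, column 4: row 4 already has {1, 2, 3, 5}; that leaves 4.
At (row 5, col 4): row 5 already has {1, 2, 4, 5}, so the value is 3.

a = 2, d = 4, k = 5, p = 3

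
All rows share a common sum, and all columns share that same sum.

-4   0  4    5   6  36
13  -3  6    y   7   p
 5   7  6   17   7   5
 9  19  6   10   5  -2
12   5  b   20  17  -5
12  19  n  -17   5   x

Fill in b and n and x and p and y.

b = -2, n = 27, x = 1, p = 12, y = 12

Rows 1 and 3 both sum to 47, so that's the common total.
Row 5 has 12 + 5 + 20 + 17 − 5 = 49; the blank must be 47 − 49 = -2.
Column 4 has 5 + 17 + 10 + 20 − 17 = 35; the blank must be 47 − 35 = 12.
Row 2 has 13 − 3 + 6 + 12 + 7 = 35; the blank must be 47 − 35 = 12.
Column 6 has 36 + 12 + 5 − 2 − 5 = 46; the blank must be 47 − 46 = 1.
Row 6 has 12 + 19 − 17 + 5 + 1 = 20; the blank must be 47 − 20 = 27.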